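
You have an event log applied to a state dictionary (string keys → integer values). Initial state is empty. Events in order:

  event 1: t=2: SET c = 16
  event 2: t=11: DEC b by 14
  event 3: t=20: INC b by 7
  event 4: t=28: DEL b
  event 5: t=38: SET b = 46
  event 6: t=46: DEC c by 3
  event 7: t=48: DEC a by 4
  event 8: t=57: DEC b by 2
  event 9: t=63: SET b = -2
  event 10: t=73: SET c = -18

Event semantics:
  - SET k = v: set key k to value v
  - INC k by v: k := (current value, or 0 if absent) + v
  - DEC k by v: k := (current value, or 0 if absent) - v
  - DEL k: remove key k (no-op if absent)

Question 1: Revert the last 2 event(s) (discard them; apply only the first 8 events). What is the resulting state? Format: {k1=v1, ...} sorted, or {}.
Keep first 8 events (discard last 2):
  after event 1 (t=2: SET c = 16): {c=16}
  after event 2 (t=11: DEC b by 14): {b=-14, c=16}
  after event 3 (t=20: INC b by 7): {b=-7, c=16}
  after event 4 (t=28: DEL b): {c=16}
  after event 5 (t=38: SET b = 46): {b=46, c=16}
  after event 6 (t=46: DEC c by 3): {b=46, c=13}
  after event 7 (t=48: DEC a by 4): {a=-4, b=46, c=13}
  after event 8 (t=57: DEC b by 2): {a=-4, b=44, c=13}

Answer: {a=-4, b=44, c=13}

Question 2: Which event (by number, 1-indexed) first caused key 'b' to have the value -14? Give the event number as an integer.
Looking for first event where b becomes -14:
  event 2: b (absent) -> -14  <-- first match

Answer: 2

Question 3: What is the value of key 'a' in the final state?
Answer: -4

Derivation:
Track key 'a' through all 10 events:
  event 1 (t=2: SET c = 16): a unchanged
  event 2 (t=11: DEC b by 14): a unchanged
  event 3 (t=20: INC b by 7): a unchanged
  event 4 (t=28: DEL b): a unchanged
  event 5 (t=38: SET b = 46): a unchanged
  event 6 (t=46: DEC c by 3): a unchanged
  event 7 (t=48: DEC a by 4): a (absent) -> -4
  event 8 (t=57: DEC b by 2): a unchanged
  event 9 (t=63: SET b = -2): a unchanged
  event 10 (t=73: SET c = -18): a unchanged
Final: a = -4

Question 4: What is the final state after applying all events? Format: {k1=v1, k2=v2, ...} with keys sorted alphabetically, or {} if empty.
Answer: {a=-4, b=-2, c=-18}

Derivation:
  after event 1 (t=2: SET c = 16): {c=16}
  after event 2 (t=11: DEC b by 14): {b=-14, c=16}
  after event 3 (t=20: INC b by 7): {b=-7, c=16}
  after event 4 (t=28: DEL b): {c=16}
  after event 5 (t=38: SET b = 46): {b=46, c=16}
  after event 6 (t=46: DEC c by 3): {b=46, c=13}
  after event 7 (t=48: DEC a by 4): {a=-4, b=46, c=13}
  after event 8 (t=57: DEC b by 2): {a=-4, b=44, c=13}
  after event 9 (t=63: SET b = -2): {a=-4, b=-2, c=13}
  after event 10 (t=73: SET c = -18): {a=-4, b=-2, c=-18}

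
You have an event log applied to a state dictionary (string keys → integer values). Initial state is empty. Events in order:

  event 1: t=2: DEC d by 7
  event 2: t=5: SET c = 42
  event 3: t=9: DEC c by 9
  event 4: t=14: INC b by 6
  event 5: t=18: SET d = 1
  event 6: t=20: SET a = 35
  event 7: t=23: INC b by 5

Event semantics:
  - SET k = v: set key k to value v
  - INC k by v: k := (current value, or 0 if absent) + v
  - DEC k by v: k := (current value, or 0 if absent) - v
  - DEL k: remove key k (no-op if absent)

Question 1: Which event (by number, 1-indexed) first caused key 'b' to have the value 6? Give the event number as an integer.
Answer: 4

Derivation:
Looking for first event where b becomes 6:
  event 4: b (absent) -> 6  <-- first match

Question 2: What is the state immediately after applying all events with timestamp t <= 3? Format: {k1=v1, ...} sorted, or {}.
Apply events with t <= 3 (1 events):
  after event 1 (t=2: DEC d by 7): {d=-7}

Answer: {d=-7}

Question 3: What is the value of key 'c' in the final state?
Track key 'c' through all 7 events:
  event 1 (t=2: DEC d by 7): c unchanged
  event 2 (t=5: SET c = 42): c (absent) -> 42
  event 3 (t=9: DEC c by 9): c 42 -> 33
  event 4 (t=14: INC b by 6): c unchanged
  event 5 (t=18: SET d = 1): c unchanged
  event 6 (t=20: SET a = 35): c unchanged
  event 7 (t=23: INC b by 5): c unchanged
Final: c = 33

Answer: 33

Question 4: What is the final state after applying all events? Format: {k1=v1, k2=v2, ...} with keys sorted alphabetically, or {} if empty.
  after event 1 (t=2: DEC d by 7): {d=-7}
  after event 2 (t=5: SET c = 42): {c=42, d=-7}
  after event 3 (t=9: DEC c by 9): {c=33, d=-7}
  after event 4 (t=14: INC b by 6): {b=6, c=33, d=-7}
  after event 5 (t=18: SET d = 1): {b=6, c=33, d=1}
  after event 6 (t=20: SET a = 35): {a=35, b=6, c=33, d=1}
  after event 7 (t=23: INC b by 5): {a=35, b=11, c=33, d=1}

Answer: {a=35, b=11, c=33, d=1}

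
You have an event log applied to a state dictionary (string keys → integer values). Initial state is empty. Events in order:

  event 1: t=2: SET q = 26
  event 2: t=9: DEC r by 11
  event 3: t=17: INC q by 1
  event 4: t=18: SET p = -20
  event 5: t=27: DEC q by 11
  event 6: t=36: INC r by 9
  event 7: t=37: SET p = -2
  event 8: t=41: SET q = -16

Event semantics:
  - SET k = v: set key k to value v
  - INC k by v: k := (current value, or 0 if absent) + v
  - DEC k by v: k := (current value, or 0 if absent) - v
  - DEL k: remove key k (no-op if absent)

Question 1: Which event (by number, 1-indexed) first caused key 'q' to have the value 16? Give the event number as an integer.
Answer: 5

Derivation:
Looking for first event where q becomes 16:
  event 1: q = 26
  event 2: q = 26
  event 3: q = 27
  event 4: q = 27
  event 5: q 27 -> 16  <-- first match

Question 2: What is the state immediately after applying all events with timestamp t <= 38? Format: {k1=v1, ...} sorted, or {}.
Apply events with t <= 38 (7 events):
  after event 1 (t=2: SET q = 26): {q=26}
  after event 2 (t=9: DEC r by 11): {q=26, r=-11}
  after event 3 (t=17: INC q by 1): {q=27, r=-11}
  after event 4 (t=18: SET p = -20): {p=-20, q=27, r=-11}
  after event 5 (t=27: DEC q by 11): {p=-20, q=16, r=-11}
  after event 6 (t=36: INC r by 9): {p=-20, q=16, r=-2}
  after event 7 (t=37: SET p = -2): {p=-2, q=16, r=-2}

Answer: {p=-2, q=16, r=-2}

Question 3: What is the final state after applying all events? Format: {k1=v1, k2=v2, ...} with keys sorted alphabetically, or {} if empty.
  after event 1 (t=2: SET q = 26): {q=26}
  after event 2 (t=9: DEC r by 11): {q=26, r=-11}
  after event 3 (t=17: INC q by 1): {q=27, r=-11}
  after event 4 (t=18: SET p = -20): {p=-20, q=27, r=-11}
  after event 5 (t=27: DEC q by 11): {p=-20, q=16, r=-11}
  after event 6 (t=36: INC r by 9): {p=-20, q=16, r=-2}
  after event 7 (t=37: SET p = -2): {p=-2, q=16, r=-2}
  after event 8 (t=41: SET q = -16): {p=-2, q=-16, r=-2}

Answer: {p=-2, q=-16, r=-2}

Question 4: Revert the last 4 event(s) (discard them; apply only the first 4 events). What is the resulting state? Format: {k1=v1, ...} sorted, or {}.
Answer: {p=-20, q=27, r=-11}

Derivation:
Keep first 4 events (discard last 4):
  after event 1 (t=2: SET q = 26): {q=26}
  after event 2 (t=9: DEC r by 11): {q=26, r=-11}
  after event 3 (t=17: INC q by 1): {q=27, r=-11}
  after event 4 (t=18: SET p = -20): {p=-20, q=27, r=-11}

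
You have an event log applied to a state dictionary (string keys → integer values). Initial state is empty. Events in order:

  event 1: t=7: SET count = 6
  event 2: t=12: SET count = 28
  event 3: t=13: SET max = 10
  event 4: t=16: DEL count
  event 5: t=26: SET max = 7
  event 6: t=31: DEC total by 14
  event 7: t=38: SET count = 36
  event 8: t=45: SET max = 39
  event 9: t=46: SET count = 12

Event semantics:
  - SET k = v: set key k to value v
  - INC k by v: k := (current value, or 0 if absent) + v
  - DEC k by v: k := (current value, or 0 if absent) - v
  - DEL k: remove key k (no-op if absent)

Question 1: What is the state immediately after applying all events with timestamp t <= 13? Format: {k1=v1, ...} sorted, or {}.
Apply events with t <= 13 (3 events):
  after event 1 (t=7: SET count = 6): {count=6}
  after event 2 (t=12: SET count = 28): {count=28}
  after event 3 (t=13: SET max = 10): {count=28, max=10}

Answer: {count=28, max=10}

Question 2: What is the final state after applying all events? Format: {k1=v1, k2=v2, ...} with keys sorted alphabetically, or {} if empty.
Answer: {count=12, max=39, total=-14}

Derivation:
  after event 1 (t=7: SET count = 6): {count=6}
  after event 2 (t=12: SET count = 28): {count=28}
  after event 3 (t=13: SET max = 10): {count=28, max=10}
  after event 4 (t=16: DEL count): {max=10}
  after event 5 (t=26: SET max = 7): {max=7}
  after event 6 (t=31: DEC total by 14): {max=7, total=-14}
  after event 7 (t=38: SET count = 36): {count=36, max=7, total=-14}
  after event 8 (t=45: SET max = 39): {count=36, max=39, total=-14}
  after event 9 (t=46: SET count = 12): {count=12, max=39, total=-14}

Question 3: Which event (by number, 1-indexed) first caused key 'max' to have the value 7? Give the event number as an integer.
Answer: 5

Derivation:
Looking for first event where max becomes 7:
  event 3: max = 10
  event 4: max = 10
  event 5: max 10 -> 7  <-- first match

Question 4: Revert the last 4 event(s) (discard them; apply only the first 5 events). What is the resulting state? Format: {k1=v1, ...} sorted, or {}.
Keep first 5 events (discard last 4):
  after event 1 (t=7: SET count = 6): {count=6}
  after event 2 (t=12: SET count = 28): {count=28}
  after event 3 (t=13: SET max = 10): {count=28, max=10}
  after event 4 (t=16: DEL count): {max=10}
  after event 5 (t=26: SET max = 7): {max=7}

Answer: {max=7}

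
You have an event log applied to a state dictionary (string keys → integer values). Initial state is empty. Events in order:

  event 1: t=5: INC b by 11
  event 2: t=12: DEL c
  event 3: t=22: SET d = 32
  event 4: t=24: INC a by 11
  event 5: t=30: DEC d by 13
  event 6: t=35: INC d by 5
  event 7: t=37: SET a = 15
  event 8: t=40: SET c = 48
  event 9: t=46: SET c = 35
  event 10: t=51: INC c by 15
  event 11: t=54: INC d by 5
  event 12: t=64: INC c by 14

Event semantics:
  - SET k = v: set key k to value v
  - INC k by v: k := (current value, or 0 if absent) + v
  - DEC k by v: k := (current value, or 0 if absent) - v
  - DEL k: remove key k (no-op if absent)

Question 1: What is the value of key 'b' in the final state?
Track key 'b' through all 12 events:
  event 1 (t=5: INC b by 11): b (absent) -> 11
  event 2 (t=12: DEL c): b unchanged
  event 3 (t=22: SET d = 32): b unchanged
  event 4 (t=24: INC a by 11): b unchanged
  event 5 (t=30: DEC d by 13): b unchanged
  event 6 (t=35: INC d by 5): b unchanged
  event 7 (t=37: SET a = 15): b unchanged
  event 8 (t=40: SET c = 48): b unchanged
  event 9 (t=46: SET c = 35): b unchanged
  event 10 (t=51: INC c by 15): b unchanged
  event 11 (t=54: INC d by 5): b unchanged
  event 12 (t=64: INC c by 14): b unchanged
Final: b = 11

Answer: 11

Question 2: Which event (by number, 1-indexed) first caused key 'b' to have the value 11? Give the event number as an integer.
Looking for first event where b becomes 11:
  event 1: b (absent) -> 11  <-- first match

Answer: 1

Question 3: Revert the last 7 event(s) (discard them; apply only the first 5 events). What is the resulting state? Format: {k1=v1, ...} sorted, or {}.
Keep first 5 events (discard last 7):
  after event 1 (t=5: INC b by 11): {b=11}
  after event 2 (t=12: DEL c): {b=11}
  after event 3 (t=22: SET d = 32): {b=11, d=32}
  after event 4 (t=24: INC a by 11): {a=11, b=11, d=32}
  after event 5 (t=30: DEC d by 13): {a=11, b=11, d=19}

Answer: {a=11, b=11, d=19}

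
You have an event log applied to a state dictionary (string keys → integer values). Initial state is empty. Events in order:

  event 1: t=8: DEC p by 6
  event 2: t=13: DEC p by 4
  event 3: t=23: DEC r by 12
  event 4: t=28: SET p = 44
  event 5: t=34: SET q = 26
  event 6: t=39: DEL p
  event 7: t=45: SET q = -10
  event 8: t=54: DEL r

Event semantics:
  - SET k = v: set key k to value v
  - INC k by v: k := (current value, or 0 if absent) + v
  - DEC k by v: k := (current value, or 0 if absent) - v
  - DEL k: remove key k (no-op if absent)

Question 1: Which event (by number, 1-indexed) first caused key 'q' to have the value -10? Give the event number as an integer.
Looking for first event where q becomes -10:
  event 5: q = 26
  event 6: q = 26
  event 7: q 26 -> -10  <-- first match

Answer: 7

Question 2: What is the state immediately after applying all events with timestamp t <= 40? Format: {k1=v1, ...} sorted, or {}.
Apply events with t <= 40 (6 events):
  after event 1 (t=8: DEC p by 6): {p=-6}
  after event 2 (t=13: DEC p by 4): {p=-10}
  after event 3 (t=23: DEC r by 12): {p=-10, r=-12}
  after event 4 (t=28: SET p = 44): {p=44, r=-12}
  after event 5 (t=34: SET q = 26): {p=44, q=26, r=-12}
  after event 6 (t=39: DEL p): {q=26, r=-12}

Answer: {q=26, r=-12}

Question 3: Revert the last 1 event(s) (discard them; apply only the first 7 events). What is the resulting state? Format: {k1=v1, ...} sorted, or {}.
Keep first 7 events (discard last 1):
  after event 1 (t=8: DEC p by 6): {p=-6}
  after event 2 (t=13: DEC p by 4): {p=-10}
  after event 3 (t=23: DEC r by 12): {p=-10, r=-12}
  after event 4 (t=28: SET p = 44): {p=44, r=-12}
  after event 5 (t=34: SET q = 26): {p=44, q=26, r=-12}
  after event 6 (t=39: DEL p): {q=26, r=-12}
  after event 7 (t=45: SET q = -10): {q=-10, r=-12}

Answer: {q=-10, r=-12}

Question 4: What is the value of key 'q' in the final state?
Answer: -10

Derivation:
Track key 'q' through all 8 events:
  event 1 (t=8: DEC p by 6): q unchanged
  event 2 (t=13: DEC p by 4): q unchanged
  event 3 (t=23: DEC r by 12): q unchanged
  event 4 (t=28: SET p = 44): q unchanged
  event 5 (t=34: SET q = 26): q (absent) -> 26
  event 6 (t=39: DEL p): q unchanged
  event 7 (t=45: SET q = -10): q 26 -> -10
  event 8 (t=54: DEL r): q unchanged
Final: q = -10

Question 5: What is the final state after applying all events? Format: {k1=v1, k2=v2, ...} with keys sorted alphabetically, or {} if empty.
Answer: {q=-10}

Derivation:
  after event 1 (t=8: DEC p by 6): {p=-6}
  after event 2 (t=13: DEC p by 4): {p=-10}
  after event 3 (t=23: DEC r by 12): {p=-10, r=-12}
  after event 4 (t=28: SET p = 44): {p=44, r=-12}
  after event 5 (t=34: SET q = 26): {p=44, q=26, r=-12}
  after event 6 (t=39: DEL p): {q=26, r=-12}
  after event 7 (t=45: SET q = -10): {q=-10, r=-12}
  after event 8 (t=54: DEL r): {q=-10}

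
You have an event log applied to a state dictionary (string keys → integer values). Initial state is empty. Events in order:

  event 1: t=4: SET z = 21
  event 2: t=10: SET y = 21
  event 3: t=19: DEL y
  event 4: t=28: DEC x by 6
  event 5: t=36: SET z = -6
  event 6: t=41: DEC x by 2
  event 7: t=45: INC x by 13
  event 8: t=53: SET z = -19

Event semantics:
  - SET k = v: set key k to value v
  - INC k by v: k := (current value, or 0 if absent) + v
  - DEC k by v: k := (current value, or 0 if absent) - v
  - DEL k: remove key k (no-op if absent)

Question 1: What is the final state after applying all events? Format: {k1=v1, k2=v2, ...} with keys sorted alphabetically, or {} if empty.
  after event 1 (t=4: SET z = 21): {z=21}
  after event 2 (t=10: SET y = 21): {y=21, z=21}
  after event 3 (t=19: DEL y): {z=21}
  after event 4 (t=28: DEC x by 6): {x=-6, z=21}
  after event 5 (t=36: SET z = -6): {x=-6, z=-6}
  after event 6 (t=41: DEC x by 2): {x=-8, z=-6}
  after event 7 (t=45: INC x by 13): {x=5, z=-6}
  after event 8 (t=53: SET z = -19): {x=5, z=-19}

Answer: {x=5, z=-19}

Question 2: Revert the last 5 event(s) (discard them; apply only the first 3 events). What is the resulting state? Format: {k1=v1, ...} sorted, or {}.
Keep first 3 events (discard last 5):
  after event 1 (t=4: SET z = 21): {z=21}
  after event 2 (t=10: SET y = 21): {y=21, z=21}
  after event 3 (t=19: DEL y): {z=21}

Answer: {z=21}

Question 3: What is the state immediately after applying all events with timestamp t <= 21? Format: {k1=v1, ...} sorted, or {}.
Apply events with t <= 21 (3 events):
  after event 1 (t=4: SET z = 21): {z=21}
  after event 2 (t=10: SET y = 21): {y=21, z=21}
  after event 3 (t=19: DEL y): {z=21}

Answer: {z=21}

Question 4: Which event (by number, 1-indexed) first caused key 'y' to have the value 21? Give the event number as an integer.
Answer: 2

Derivation:
Looking for first event where y becomes 21:
  event 2: y (absent) -> 21  <-- first match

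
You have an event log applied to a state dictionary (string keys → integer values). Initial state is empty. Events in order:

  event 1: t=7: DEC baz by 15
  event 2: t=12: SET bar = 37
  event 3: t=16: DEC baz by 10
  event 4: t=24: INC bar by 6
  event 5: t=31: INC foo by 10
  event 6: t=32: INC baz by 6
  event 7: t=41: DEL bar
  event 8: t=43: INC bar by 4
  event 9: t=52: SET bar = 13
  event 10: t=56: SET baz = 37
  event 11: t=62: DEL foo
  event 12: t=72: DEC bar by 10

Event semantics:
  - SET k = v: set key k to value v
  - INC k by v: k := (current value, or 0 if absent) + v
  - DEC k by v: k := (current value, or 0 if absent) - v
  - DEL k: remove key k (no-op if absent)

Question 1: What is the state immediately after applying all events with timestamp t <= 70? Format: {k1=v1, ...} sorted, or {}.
Answer: {bar=13, baz=37}

Derivation:
Apply events with t <= 70 (11 events):
  after event 1 (t=7: DEC baz by 15): {baz=-15}
  after event 2 (t=12: SET bar = 37): {bar=37, baz=-15}
  after event 3 (t=16: DEC baz by 10): {bar=37, baz=-25}
  after event 4 (t=24: INC bar by 6): {bar=43, baz=-25}
  after event 5 (t=31: INC foo by 10): {bar=43, baz=-25, foo=10}
  after event 6 (t=32: INC baz by 6): {bar=43, baz=-19, foo=10}
  after event 7 (t=41: DEL bar): {baz=-19, foo=10}
  after event 8 (t=43: INC bar by 4): {bar=4, baz=-19, foo=10}
  after event 9 (t=52: SET bar = 13): {bar=13, baz=-19, foo=10}
  after event 10 (t=56: SET baz = 37): {bar=13, baz=37, foo=10}
  after event 11 (t=62: DEL foo): {bar=13, baz=37}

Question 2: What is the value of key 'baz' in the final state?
Answer: 37

Derivation:
Track key 'baz' through all 12 events:
  event 1 (t=7: DEC baz by 15): baz (absent) -> -15
  event 2 (t=12: SET bar = 37): baz unchanged
  event 3 (t=16: DEC baz by 10): baz -15 -> -25
  event 4 (t=24: INC bar by 6): baz unchanged
  event 5 (t=31: INC foo by 10): baz unchanged
  event 6 (t=32: INC baz by 6): baz -25 -> -19
  event 7 (t=41: DEL bar): baz unchanged
  event 8 (t=43: INC bar by 4): baz unchanged
  event 9 (t=52: SET bar = 13): baz unchanged
  event 10 (t=56: SET baz = 37): baz -19 -> 37
  event 11 (t=62: DEL foo): baz unchanged
  event 12 (t=72: DEC bar by 10): baz unchanged
Final: baz = 37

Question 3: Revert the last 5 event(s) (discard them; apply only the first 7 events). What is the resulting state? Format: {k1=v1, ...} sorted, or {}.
Keep first 7 events (discard last 5):
  after event 1 (t=7: DEC baz by 15): {baz=-15}
  after event 2 (t=12: SET bar = 37): {bar=37, baz=-15}
  after event 3 (t=16: DEC baz by 10): {bar=37, baz=-25}
  after event 4 (t=24: INC bar by 6): {bar=43, baz=-25}
  after event 5 (t=31: INC foo by 10): {bar=43, baz=-25, foo=10}
  after event 6 (t=32: INC baz by 6): {bar=43, baz=-19, foo=10}
  after event 7 (t=41: DEL bar): {baz=-19, foo=10}

Answer: {baz=-19, foo=10}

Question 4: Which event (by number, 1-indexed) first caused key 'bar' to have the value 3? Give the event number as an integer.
Answer: 12

Derivation:
Looking for first event where bar becomes 3:
  event 2: bar = 37
  event 3: bar = 37
  event 4: bar = 43
  event 5: bar = 43
  event 6: bar = 43
  event 7: bar = (absent)
  event 8: bar = 4
  event 9: bar = 13
  event 10: bar = 13
  event 11: bar = 13
  event 12: bar 13 -> 3  <-- first match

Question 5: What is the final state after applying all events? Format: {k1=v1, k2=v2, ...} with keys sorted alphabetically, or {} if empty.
Answer: {bar=3, baz=37}

Derivation:
  after event 1 (t=7: DEC baz by 15): {baz=-15}
  after event 2 (t=12: SET bar = 37): {bar=37, baz=-15}
  after event 3 (t=16: DEC baz by 10): {bar=37, baz=-25}
  after event 4 (t=24: INC bar by 6): {bar=43, baz=-25}
  after event 5 (t=31: INC foo by 10): {bar=43, baz=-25, foo=10}
  after event 6 (t=32: INC baz by 6): {bar=43, baz=-19, foo=10}
  after event 7 (t=41: DEL bar): {baz=-19, foo=10}
  after event 8 (t=43: INC bar by 4): {bar=4, baz=-19, foo=10}
  after event 9 (t=52: SET bar = 13): {bar=13, baz=-19, foo=10}
  after event 10 (t=56: SET baz = 37): {bar=13, baz=37, foo=10}
  after event 11 (t=62: DEL foo): {bar=13, baz=37}
  after event 12 (t=72: DEC bar by 10): {bar=3, baz=37}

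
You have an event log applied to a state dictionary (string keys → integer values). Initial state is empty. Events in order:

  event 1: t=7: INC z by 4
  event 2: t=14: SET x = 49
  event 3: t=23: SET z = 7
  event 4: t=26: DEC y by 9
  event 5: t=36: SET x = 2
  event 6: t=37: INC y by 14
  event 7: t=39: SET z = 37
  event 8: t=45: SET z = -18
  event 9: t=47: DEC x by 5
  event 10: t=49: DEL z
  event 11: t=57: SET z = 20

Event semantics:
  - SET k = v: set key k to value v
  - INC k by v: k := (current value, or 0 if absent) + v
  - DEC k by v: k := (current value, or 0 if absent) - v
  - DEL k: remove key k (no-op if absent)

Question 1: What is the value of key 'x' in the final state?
Track key 'x' through all 11 events:
  event 1 (t=7: INC z by 4): x unchanged
  event 2 (t=14: SET x = 49): x (absent) -> 49
  event 3 (t=23: SET z = 7): x unchanged
  event 4 (t=26: DEC y by 9): x unchanged
  event 5 (t=36: SET x = 2): x 49 -> 2
  event 6 (t=37: INC y by 14): x unchanged
  event 7 (t=39: SET z = 37): x unchanged
  event 8 (t=45: SET z = -18): x unchanged
  event 9 (t=47: DEC x by 5): x 2 -> -3
  event 10 (t=49: DEL z): x unchanged
  event 11 (t=57: SET z = 20): x unchanged
Final: x = -3

Answer: -3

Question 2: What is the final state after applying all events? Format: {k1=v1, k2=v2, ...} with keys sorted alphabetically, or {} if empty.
  after event 1 (t=7: INC z by 4): {z=4}
  after event 2 (t=14: SET x = 49): {x=49, z=4}
  after event 3 (t=23: SET z = 7): {x=49, z=7}
  after event 4 (t=26: DEC y by 9): {x=49, y=-9, z=7}
  after event 5 (t=36: SET x = 2): {x=2, y=-9, z=7}
  after event 6 (t=37: INC y by 14): {x=2, y=5, z=7}
  after event 7 (t=39: SET z = 37): {x=2, y=5, z=37}
  after event 8 (t=45: SET z = -18): {x=2, y=5, z=-18}
  after event 9 (t=47: DEC x by 5): {x=-3, y=5, z=-18}
  after event 10 (t=49: DEL z): {x=-3, y=5}
  after event 11 (t=57: SET z = 20): {x=-3, y=5, z=20}

Answer: {x=-3, y=5, z=20}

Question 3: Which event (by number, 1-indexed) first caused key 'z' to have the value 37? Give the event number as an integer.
Answer: 7

Derivation:
Looking for first event where z becomes 37:
  event 1: z = 4
  event 2: z = 4
  event 3: z = 7
  event 4: z = 7
  event 5: z = 7
  event 6: z = 7
  event 7: z 7 -> 37  <-- first match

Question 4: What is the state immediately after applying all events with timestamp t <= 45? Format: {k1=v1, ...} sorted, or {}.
Answer: {x=2, y=5, z=-18}

Derivation:
Apply events with t <= 45 (8 events):
  after event 1 (t=7: INC z by 4): {z=4}
  after event 2 (t=14: SET x = 49): {x=49, z=4}
  after event 3 (t=23: SET z = 7): {x=49, z=7}
  after event 4 (t=26: DEC y by 9): {x=49, y=-9, z=7}
  after event 5 (t=36: SET x = 2): {x=2, y=-9, z=7}
  after event 6 (t=37: INC y by 14): {x=2, y=5, z=7}
  after event 7 (t=39: SET z = 37): {x=2, y=5, z=37}
  after event 8 (t=45: SET z = -18): {x=2, y=5, z=-18}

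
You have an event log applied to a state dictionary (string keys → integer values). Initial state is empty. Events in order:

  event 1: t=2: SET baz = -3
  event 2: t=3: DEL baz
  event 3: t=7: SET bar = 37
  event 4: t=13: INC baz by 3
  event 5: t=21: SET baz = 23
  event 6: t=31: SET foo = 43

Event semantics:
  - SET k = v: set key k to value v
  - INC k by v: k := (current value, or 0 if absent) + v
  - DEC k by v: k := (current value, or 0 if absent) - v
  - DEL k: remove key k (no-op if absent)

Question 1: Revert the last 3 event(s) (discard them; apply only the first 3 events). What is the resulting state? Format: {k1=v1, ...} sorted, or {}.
Keep first 3 events (discard last 3):
  after event 1 (t=2: SET baz = -3): {baz=-3}
  after event 2 (t=3: DEL baz): {}
  after event 3 (t=7: SET bar = 37): {bar=37}

Answer: {bar=37}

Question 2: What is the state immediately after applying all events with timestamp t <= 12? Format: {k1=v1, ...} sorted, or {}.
Answer: {bar=37}

Derivation:
Apply events with t <= 12 (3 events):
  after event 1 (t=2: SET baz = -3): {baz=-3}
  after event 2 (t=3: DEL baz): {}
  after event 3 (t=7: SET bar = 37): {bar=37}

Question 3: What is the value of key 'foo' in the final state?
Answer: 43

Derivation:
Track key 'foo' through all 6 events:
  event 1 (t=2: SET baz = -3): foo unchanged
  event 2 (t=3: DEL baz): foo unchanged
  event 3 (t=7: SET bar = 37): foo unchanged
  event 4 (t=13: INC baz by 3): foo unchanged
  event 5 (t=21: SET baz = 23): foo unchanged
  event 6 (t=31: SET foo = 43): foo (absent) -> 43
Final: foo = 43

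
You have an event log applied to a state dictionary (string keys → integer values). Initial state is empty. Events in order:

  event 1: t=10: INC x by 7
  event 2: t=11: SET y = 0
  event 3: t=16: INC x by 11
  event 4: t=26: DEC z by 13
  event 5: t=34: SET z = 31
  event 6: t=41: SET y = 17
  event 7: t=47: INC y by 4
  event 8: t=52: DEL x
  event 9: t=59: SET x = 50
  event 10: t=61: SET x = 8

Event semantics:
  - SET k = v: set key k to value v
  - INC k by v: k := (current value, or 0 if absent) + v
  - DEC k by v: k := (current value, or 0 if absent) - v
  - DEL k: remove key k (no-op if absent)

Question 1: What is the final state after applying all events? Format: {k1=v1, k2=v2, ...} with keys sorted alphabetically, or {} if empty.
  after event 1 (t=10: INC x by 7): {x=7}
  after event 2 (t=11: SET y = 0): {x=7, y=0}
  after event 3 (t=16: INC x by 11): {x=18, y=0}
  after event 4 (t=26: DEC z by 13): {x=18, y=0, z=-13}
  after event 5 (t=34: SET z = 31): {x=18, y=0, z=31}
  after event 6 (t=41: SET y = 17): {x=18, y=17, z=31}
  after event 7 (t=47: INC y by 4): {x=18, y=21, z=31}
  after event 8 (t=52: DEL x): {y=21, z=31}
  after event 9 (t=59: SET x = 50): {x=50, y=21, z=31}
  after event 10 (t=61: SET x = 8): {x=8, y=21, z=31}

Answer: {x=8, y=21, z=31}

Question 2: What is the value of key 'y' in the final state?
Track key 'y' through all 10 events:
  event 1 (t=10: INC x by 7): y unchanged
  event 2 (t=11: SET y = 0): y (absent) -> 0
  event 3 (t=16: INC x by 11): y unchanged
  event 4 (t=26: DEC z by 13): y unchanged
  event 5 (t=34: SET z = 31): y unchanged
  event 6 (t=41: SET y = 17): y 0 -> 17
  event 7 (t=47: INC y by 4): y 17 -> 21
  event 8 (t=52: DEL x): y unchanged
  event 9 (t=59: SET x = 50): y unchanged
  event 10 (t=61: SET x = 8): y unchanged
Final: y = 21

Answer: 21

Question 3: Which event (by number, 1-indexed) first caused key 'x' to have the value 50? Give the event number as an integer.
Answer: 9

Derivation:
Looking for first event where x becomes 50:
  event 1: x = 7
  event 2: x = 7
  event 3: x = 18
  event 4: x = 18
  event 5: x = 18
  event 6: x = 18
  event 7: x = 18
  event 8: x = (absent)
  event 9: x (absent) -> 50  <-- first match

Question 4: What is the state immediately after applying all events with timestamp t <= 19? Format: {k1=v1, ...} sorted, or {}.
Answer: {x=18, y=0}

Derivation:
Apply events with t <= 19 (3 events):
  after event 1 (t=10: INC x by 7): {x=7}
  after event 2 (t=11: SET y = 0): {x=7, y=0}
  after event 3 (t=16: INC x by 11): {x=18, y=0}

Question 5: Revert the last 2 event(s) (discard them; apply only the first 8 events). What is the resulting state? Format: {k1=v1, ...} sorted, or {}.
Answer: {y=21, z=31}

Derivation:
Keep first 8 events (discard last 2):
  after event 1 (t=10: INC x by 7): {x=7}
  after event 2 (t=11: SET y = 0): {x=7, y=0}
  after event 3 (t=16: INC x by 11): {x=18, y=0}
  after event 4 (t=26: DEC z by 13): {x=18, y=0, z=-13}
  after event 5 (t=34: SET z = 31): {x=18, y=0, z=31}
  after event 6 (t=41: SET y = 17): {x=18, y=17, z=31}
  after event 7 (t=47: INC y by 4): {x=18, y=21, z=31}
  after event 8 (t=52: DEL x): {y=21, z=31}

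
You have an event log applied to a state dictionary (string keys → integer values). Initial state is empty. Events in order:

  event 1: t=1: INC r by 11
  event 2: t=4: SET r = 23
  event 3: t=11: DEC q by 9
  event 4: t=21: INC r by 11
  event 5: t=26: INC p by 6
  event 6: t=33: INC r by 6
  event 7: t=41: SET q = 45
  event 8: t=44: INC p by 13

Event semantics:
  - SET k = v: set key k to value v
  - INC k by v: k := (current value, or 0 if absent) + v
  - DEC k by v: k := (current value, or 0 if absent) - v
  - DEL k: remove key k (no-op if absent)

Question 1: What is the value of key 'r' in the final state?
Track key 'r' through all 8 events:
  event 1 (t=1: INC r by 11): r (absent) -> 11
  event 2 (t=4: SET r = 23): r 11 -> 23
  event 3 (t=11: DEC q by 9): r unchanged
  event 4 (t=21: INC r by 11): r 23 -> 34
  event 5 (t=26: INC p by 6): r unchanged
  event 6 (t=33: INC r by 6): r 34 -> 40
  event 7 (t=41: SET q = 45): r unchanged
  event 8 (t=44: INC p by 13): r unchanged
Final: r = 40

Answer: 40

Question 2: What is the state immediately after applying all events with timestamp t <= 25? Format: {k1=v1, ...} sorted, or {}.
Apply events with t <= 25 (4 events):
  after event 1 (t=1: INC r by 11): {r=11}
  after event 2 (t=4: SET r = 23): {r=23}
  after event 3 (t=11: DEC q by 9): {q=-9, r=23}
  after event 4 (t=21: INC r by 11): {q=-9, r=34}

Answer: {q=-9, r=34}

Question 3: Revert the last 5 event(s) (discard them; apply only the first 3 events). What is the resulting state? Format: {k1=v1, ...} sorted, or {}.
Keep first 3 events (discard last 5):
  after event 1 (t=1: INC r by 11): {r=11}
  after event 2 (t=4: SET r = 23): {r=23}
  after event 3 (t=11: DEC q by 9): {q=-9, r=23}

Answer: {q=-9, r=23}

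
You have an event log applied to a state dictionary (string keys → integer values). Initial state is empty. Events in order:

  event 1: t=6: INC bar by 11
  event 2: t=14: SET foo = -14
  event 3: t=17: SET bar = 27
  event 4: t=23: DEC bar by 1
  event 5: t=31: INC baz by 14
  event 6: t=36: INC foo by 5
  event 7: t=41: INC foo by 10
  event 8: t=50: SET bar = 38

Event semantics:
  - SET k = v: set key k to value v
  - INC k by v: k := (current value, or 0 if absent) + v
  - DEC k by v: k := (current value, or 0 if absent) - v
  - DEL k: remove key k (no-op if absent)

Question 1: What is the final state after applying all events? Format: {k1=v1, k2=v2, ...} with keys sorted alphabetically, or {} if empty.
Answer: {bar=38, baz=14, foo=1}

Derivation:
  after event 1 (t=6: INC bar by 11): {bar=11}
  after event 2 (t=14: SET foo = -14): {bar=11, foo=-14}
  after event 3 (t=17: SET bar = 27): {bar=27, foo=-14}
  after event 4 (t=23: DEC bar by 1): {bar=26, foo=-14}
  after event 5 (t=31: INC baz by 14): {bar=26, baz=14, foo=-14}
  after event 6 (t=36: INC foo by 5): {bar=26, baz=14, foo=-9}
  after event 7 (t=41: INC foo by 10): {bar=26, baz=14, foo=1}
  after event 8 (t=50: SET bar = 38): {bar=38, baz=14, foo=1}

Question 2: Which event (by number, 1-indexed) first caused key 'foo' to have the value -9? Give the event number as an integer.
Answer: 6

Derivation:
Looking for first event where foo becomes -9:
  event 2: foo = -14
  event 3: foo = -14
  event 4: foo = -14
  event 5: foo = -14
  event 6: foo -14 -> -9  <-- first match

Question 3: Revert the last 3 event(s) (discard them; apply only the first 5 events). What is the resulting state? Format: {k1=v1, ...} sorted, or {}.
Answer: {bar=26, baz=14, foo=-14}

Derivation:
Keep first 5 events (discard last 3):
  after event 1 (t=6: INC bar by 11): {bar=11}
  after event 2 (t=14: SET foo = -14): {bar=11, foo=-14}
  after event 3 (t=17: SET bar = 27): {bar=27, foo=-14}
  after event 4 (t=23: DEC bar by 1): {bar=26, foo=-14}
  after event 5 (t=31: INC baz by 14): {bar=26, baz=14, foo=-14}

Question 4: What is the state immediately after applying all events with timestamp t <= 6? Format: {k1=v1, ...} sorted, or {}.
Apply events with t <= 6 (1 events):
  after event 1 (t=6: INC bar by 11): {bar=11}

Answer: {bar=11}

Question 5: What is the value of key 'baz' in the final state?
Answer: 14

Derivation:
Track key 'baz' through all 8 events:
  event 1 (t=6: INC bar by 11): baz unchanged
  event 2 (t=14: SET foo = -14): baz unchanged
  event 3 (t=17: SET bar = 27): baz unchanged
  event 4 (t=23: DEC bar by 1): baz unchanged
  event 5 (t=31: INC baz by 14): baz (absent) -> 14
  event 6 (t=36: INC foo by 5): baz unchanged
  event 7 (t=41: INC foo by 10): baz unchanged
  event 8 (t=50: SET bar = 38): baz unchanged
Final: baz = 14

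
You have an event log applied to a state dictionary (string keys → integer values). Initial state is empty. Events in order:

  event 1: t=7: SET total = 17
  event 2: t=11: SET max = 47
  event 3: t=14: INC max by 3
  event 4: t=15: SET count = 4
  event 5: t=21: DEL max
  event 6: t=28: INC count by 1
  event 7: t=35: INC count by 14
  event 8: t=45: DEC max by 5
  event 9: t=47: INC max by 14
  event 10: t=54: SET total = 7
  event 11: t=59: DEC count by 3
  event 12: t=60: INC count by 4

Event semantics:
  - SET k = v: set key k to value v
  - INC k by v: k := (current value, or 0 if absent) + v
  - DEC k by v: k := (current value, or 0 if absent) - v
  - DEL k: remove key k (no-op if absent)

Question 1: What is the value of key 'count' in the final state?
Track key 'count' through all 12 events:
  event 1 (t=7: SET total = 17): count unchanged
  event 2 (t=11: SET max = 47): count unchanged
  event 3 (t=14: INC max by 3): count unchanged
  event 4 (t=15: SET count = 4): count (absent) -> 4
  event 5 (t=21: DEL max): count unchanged
  event 6 (t=28: INC count by 1): count 4 -> 5
  event 7 (t=35: INC count by 14): count 5 -> 19
  event 8 (t=45: DEC max by 5): count unchanged
  event 9 (t=47: INC max by 14): count unchanged
  event 10 (t=54: SET total = 7): count unchanged
  event 11 (t=59: DEC count by 3): count 19 -> 16
  event 12 (t=60: INC count by 4): count 16 -> 20
Final: count = 20

Answer: 20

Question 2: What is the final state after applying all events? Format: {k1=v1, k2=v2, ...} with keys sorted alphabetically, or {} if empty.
Answer: {count=20, max=9, total=7}

Derivation:
  after event 1 (t=7: SET total = 17): {total=17}
  after event 2 (t=11: SET max = 47): {max=47, total=17}
  after event 3 (t=14: INC max by 3): {max=50, total=17}
  after event 4 (t=15: SET count = 4): {count=4, max=50, total=17}
  after event 5 (t=21: DEL max): {count=4, total=17}
  after event 6 (t=28: INC count by 1): {count=5, total=17}
  after event 7 (t=35: INC count by 14): {count=19, total=17}
  after event 8 (t=45: DEC max by 5): {count=19, max=-5, total=17}
  after event 9 (t=47: INC max by 14): {count=19, max=9, total=17}
  after event 10 (t=54: SET total = 7): {count=19, max=9, total=7}
  after event 11 (t=59: DEC count by 3): {count=16, max=9, total=7}
  after event 12 (t=60: INC count by 4): {count=20, max=9, total=7}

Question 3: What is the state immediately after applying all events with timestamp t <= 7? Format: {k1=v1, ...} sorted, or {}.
Apply events with t <= 7 (1 events):
  after event 1 (t=7: SET total = 17): {total=17}

Answer: {total=17}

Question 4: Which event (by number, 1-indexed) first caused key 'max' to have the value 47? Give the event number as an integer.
Answer: 2

Derivation:
Looking for first event where max becomes 47:
  event 2: max (absent) -> 47  <-- first match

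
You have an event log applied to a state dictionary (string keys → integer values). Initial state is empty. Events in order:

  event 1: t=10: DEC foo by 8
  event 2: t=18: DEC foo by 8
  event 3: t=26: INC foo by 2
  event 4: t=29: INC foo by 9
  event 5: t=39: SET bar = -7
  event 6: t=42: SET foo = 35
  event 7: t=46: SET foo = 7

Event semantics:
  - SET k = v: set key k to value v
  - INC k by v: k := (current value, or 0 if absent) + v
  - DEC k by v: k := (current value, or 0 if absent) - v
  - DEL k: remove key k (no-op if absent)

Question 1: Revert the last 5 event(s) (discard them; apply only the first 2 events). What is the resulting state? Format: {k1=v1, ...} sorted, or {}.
Keep first 2 events (discard last 5):
  after event 1 (t=10: DEC foo by 8): {foo=-8}
  after event 2 (t=18: DEC foo by 8): {foo=-16}

Answer: {foo=-16}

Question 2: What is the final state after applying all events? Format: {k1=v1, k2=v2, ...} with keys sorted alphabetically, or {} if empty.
  after event 1 (t=10: DEC foo by 8): {foo=-8}
  after event 2 (t=18: DEC foo by 8): {foo=-16}
  after event 3 (t=26: INC foo by 2): {foo=-14}
  after event 4 (t=29: INC foo by 9): {foo=-5}
  after event 5 (t=39: SET bar = -7): {bar=-7, foo=-5}
  after event 6 (t=42: SET foo = 35): {bar=-7, foo=35}
  after event 7 (t=46: SET foo = 7): {bar=-7, foo=7}

Answer: {bar=-7, foo=7}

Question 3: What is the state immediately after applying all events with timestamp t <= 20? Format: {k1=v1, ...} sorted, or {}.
Answer: {foo=-16}

Derivation:
Apply events with t <= 20 (2 events):
  after event 1 (t=10: DEC foo by 8): {foo=-8}
  after event 2 (t=18: DEC foo by 8): {foo=-16}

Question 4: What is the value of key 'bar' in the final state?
Answer: -7

Derivation:
Track key 'bar' through all 7 events:
  event 1 (t=10: DEC foo by 8): bar unchanged
  event 2 (t=18: DEC foo by 8): bar unchanged
  event 3 (t=26: INC foo by 2): bar unchanged
  event 4 (t=29: INC foo by 9): bar unchanged
  event 5 (t=39: SET bar = -7): bar (absent) -> -7
  event 6 (t=42: SET foo = 35): bar unchanged
  event 7 (t=46: SET foo = 7): bar unchanged
Final: bar = -7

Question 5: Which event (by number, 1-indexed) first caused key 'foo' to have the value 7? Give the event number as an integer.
Answer: 7

Derivation:
Looking for first event where foo becomes 7:
  event 1: foo = -8
  event 2: foo = -16
  event 3: foo = -14
  event 4: foo = -5
  event 5: foo = -5
  event 6: foo = 35
  event 7: foo 35 -> 7  <-- first match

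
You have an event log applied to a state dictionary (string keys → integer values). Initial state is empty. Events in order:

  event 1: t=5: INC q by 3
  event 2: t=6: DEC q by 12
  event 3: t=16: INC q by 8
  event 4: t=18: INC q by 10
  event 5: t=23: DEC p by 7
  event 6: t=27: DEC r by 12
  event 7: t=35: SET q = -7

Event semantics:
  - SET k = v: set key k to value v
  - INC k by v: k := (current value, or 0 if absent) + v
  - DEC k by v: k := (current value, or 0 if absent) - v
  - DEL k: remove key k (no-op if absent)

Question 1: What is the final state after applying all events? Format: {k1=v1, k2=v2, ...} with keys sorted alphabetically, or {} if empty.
Answer: {p=-7, q=-7, r=-12}

Derivation:
  after event 1 (t=5: INC q by 3): {q=3}
  after event 2 (t=6: DEC q by 12): {q=-9}
  after event 3 (t=16: INC q by 8): {q=-1}
  after event 4 (t=18: INC q by 10): {q=9}
  after event 5 (t=23: DEC p by 7): {p=-7, q=9}
  after event 6 (t=27: DEC r by 12): {p=-7, q=9, r=-12}
  after event 7 (t=35: SET q = -7): {p=-7, q=-7, r=-12}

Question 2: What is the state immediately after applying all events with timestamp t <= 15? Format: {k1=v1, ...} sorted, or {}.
Answer: {q=-9}

Derivation:
Apply events with t <= 15 (2 events):
  after event 1 (t=5: INC q by 3): {q=3}
  after event 2 (t=6: DEC q by 12): {q=-9}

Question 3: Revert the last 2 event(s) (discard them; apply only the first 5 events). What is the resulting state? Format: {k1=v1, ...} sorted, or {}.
Keep first 5 events (discard last 2):
  after event 1 (t=5: INC q by 3): {q=3}
  after event 2 (t=6: DEC q by 12): {q=-9}
  after event 3 (t=16: INC q by 8): {q=-1}
  after event 4 (t=18: INC q by 10): {q=9}
  after event 5 (t=23: DEC p by 7): {p=-7, q=9}

Answer: {p=-7, q=9}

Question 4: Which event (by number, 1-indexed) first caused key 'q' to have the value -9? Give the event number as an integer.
Answer: 2

Derivation:
Looking for first event where q becomes -9:
  event 1: q = 3
  event 2: q 3 -> -9  <-- first match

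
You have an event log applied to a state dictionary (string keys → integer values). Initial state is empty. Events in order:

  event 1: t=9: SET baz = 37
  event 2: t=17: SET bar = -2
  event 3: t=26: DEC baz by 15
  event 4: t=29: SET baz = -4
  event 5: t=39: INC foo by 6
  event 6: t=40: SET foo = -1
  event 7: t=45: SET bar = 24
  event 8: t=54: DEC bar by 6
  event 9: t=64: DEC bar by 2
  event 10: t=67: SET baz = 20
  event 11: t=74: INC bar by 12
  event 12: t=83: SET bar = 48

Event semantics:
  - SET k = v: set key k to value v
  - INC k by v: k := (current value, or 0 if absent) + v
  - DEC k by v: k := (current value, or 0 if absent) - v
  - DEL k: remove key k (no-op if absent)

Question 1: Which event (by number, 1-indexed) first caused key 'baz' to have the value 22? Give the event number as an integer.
Looking for first event where baz becomes 22:
  event 1: baz = 37
  event 2: baz = 37
  event 3: baz 37 -> 22  <-- first match

Answer: 3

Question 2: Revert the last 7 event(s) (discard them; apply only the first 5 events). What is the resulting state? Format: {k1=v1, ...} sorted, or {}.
Answer: {bar=-2, baz=-4, foo=6}

Derivation:
Keep first 5 events (discard last 7):
  after event 1 (t=9: SET baz = 37): {baz=37}
  after event 2 (t=17: SET bar = -2): {bar=-2, baz=37}
  after event 3 (t=26: DEC baz by 15): {bar=-2, baz=22}
  after event 4 (t=29: SET baz = -4): {bar=-2, baz=-4}
  after event 5 (t=39: INC foo by 6): {bar=-2, baz=-4, foo=6}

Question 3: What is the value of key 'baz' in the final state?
Track key 'baz' through all 12 events:
  event 1 (t=9: SET baz = 37): baz (absent) -> 37
  event 2 (t=17: SET bar = -2): baz unchanged
  event 3 (t=26: DEC baz by 15): baz 37 -> 22
  event 4 (t=29: SET baz = -4): baz 22 -> -4
  event 5 (t=39: INC foo by 6): baz unchanged
  event 6 (t=40: SET foo = -1): baz unchanged
  event 7 (t=45: SET bar = 24): baz unchanged
  event 8 (t=54: DEC bar by 6): baz unchanged
  event 9 (t=64: DEC bar by 2): baz unchanged
  event 10 (t=67: SET baz = 20): baz -4 -> 20
  event 11 (t=74: INC bar by 12): baz unchanged
  event 12 (t=83: SET bar = 48): baz unchanged
Final: baz = 20

Answer: 20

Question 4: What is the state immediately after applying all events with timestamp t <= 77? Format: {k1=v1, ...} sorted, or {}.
Answer: {bar=28, baz=20, foo=-1}

Derivation:
Apply events with t <= 77 (11 events):
  after event 1 (t=9: SET baz = 37): {baz=37}
  after event 2 (t=17: SET bar = -2): {bar=-2, baz=37}
  after event 3 (t=26: DEC baz by 15): {bar=-2, baz=22}
  after event 4 (t=29: SET baz = -4): {bar=-2, baz=-4}
  after event 5 (t=39: INC foo by 6): {bar=-2, baz=-4, foo=6}
  after event 6 (t=40: SET foo = -1): {bar=-2, baz=-4, foo=-1}
  after event 7 (t=45: SET bar = 24): {bar=24, baz=-4, foo=-1}
  after event 8 (t=54: DEC bar by 6): {bar=18, baz=-4, foo=-1}
  after event 9 (t=64: DEC bar by 2): {bar=16, baz=-4, foo=-1}
  after event 10 (t=67: SET baz = 20): {bar=16, baz=20, foo=-1}
  after event 11 (t=74: INC bar by 12): {bar=28, baz=20, foo=-1}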